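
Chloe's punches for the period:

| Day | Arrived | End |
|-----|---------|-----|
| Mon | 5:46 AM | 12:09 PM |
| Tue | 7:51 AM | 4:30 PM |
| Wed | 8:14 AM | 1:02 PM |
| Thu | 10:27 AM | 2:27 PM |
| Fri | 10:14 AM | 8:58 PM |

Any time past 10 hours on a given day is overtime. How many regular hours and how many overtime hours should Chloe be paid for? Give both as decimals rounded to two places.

Mon: 5:46 AM–12:09 PM = 6 h 23 min
Tue: 7:51 AM–4:30 PM = 8 h 39 min
Wed: 8:14 AM–1:02 PM = 4 h 48 min
Thu: 10:27 AM–2:27 PM = 4 h 0 min
Fri: 10:14 AM–8:58 PM = 10 h 44 min
Mon reg 6 h 23 min / OT 0 h 0 min; Tue reg 8 h 39 min / OT 0 h 0 min; Wed reg 4 h 48 min / OT 0 h 0 min; Thu reg 4 h 0 min / OT 0 h 0 min; Fri reg 10 h 0 min / OT 0 h 44 min.
Totals: regular 33 h 50 min, overtime 0 h 44 min.

Regular 33.83 hours, overtime 0.73 hours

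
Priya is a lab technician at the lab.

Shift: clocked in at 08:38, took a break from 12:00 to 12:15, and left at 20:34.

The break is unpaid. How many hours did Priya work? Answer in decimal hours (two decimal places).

11.68 hours

Shift: 08:38–20:34 = 11 h 56 min; less 15 min break → 11 h 41 min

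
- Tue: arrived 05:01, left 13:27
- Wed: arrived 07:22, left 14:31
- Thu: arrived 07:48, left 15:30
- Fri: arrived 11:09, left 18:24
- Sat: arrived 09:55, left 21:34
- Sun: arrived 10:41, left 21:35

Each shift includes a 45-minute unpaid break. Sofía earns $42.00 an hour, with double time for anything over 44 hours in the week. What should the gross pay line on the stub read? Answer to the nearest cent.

$2233.00

Tue: 05:01–13:27 = 8 h 26 min; less 45 min break → 7 h 41 min
Wed: 07:22–14:31 = 7 h 9 min; less 45 min break → 6 h 24 min
Thu: 07:48–15:30 = 7 h 42 min; less 45 min break → 6 h 57 min
Fri: 11:09–18:24 = 7 h 15 min; less 45 min break → 6 h 30 min
Sat: 09:55–21:34 = 11 h 39 min; less 45 min break → 10 h 54 min
Sun: 10:41–21:35 = 10 h 54 min; less 45 min break → 10 h 9 min
Total worked: 48 h 35 min = 2915 min.
Regular 44 h 0 min = 2640 min at $42.00/h; overtime 4 h 35 min = 275 min at $84.00/h.
Pay = (2640 × $42.00 + 275 × $84.00) ÷ 60 = $2233.00.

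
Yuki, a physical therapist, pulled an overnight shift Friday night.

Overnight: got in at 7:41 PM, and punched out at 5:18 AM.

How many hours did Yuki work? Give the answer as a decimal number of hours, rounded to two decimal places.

9.62 hours

Overnight: 7:41 PM → midnight = 4 h 19 min; midnight → 5:18 AM = 5 h 18 min; span 9 h 37 min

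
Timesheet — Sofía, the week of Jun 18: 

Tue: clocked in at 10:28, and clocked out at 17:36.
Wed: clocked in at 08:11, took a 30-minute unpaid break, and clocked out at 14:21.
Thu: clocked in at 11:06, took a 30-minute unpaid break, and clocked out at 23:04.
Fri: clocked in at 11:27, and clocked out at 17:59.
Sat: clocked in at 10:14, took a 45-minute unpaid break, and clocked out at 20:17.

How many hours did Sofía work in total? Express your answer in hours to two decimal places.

40.10 hours

Tue: 10:28–17:36 = 7 h 8 min
Wed: 08:11–14:21 = 6 h 10 min; less 30 min break → 5 h 40 min
Thu: 11:06–23:04 = 11 h 58 min; less 30 min break → 11 h 28 min
Fri: 11:27–17:59 = 6 h 32 min
Sat: 10:14–20:17 = 10 h 3 min; less 45 min break → 9 h 18 min
Total: 7 h 8 min + 5 h 40 min + 11 h 28 min + 6 h 32 min + 9 h 18 min = 40 h 6 min.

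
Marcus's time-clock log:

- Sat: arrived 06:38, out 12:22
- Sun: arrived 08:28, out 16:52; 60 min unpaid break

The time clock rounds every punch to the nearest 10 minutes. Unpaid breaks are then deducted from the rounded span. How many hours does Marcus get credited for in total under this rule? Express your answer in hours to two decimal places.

13.00 hours

Sat: in 06:38→06:40, out 12:22→12:20; 5 h 40 min
Sun: in 08:28→08:30, out 16:52→16:50; 8 h 20 min − 60 min = 7 h 20 min
Total credited: 13 h 0 min.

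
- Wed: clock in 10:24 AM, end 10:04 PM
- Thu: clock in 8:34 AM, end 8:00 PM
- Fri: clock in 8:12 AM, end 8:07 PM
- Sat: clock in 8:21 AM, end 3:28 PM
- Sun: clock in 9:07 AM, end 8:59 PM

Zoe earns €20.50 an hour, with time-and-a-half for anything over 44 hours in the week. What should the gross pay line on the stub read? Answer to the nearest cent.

€1209.50

Wed: 10:24 AM–10:04 PM = 11 h 40 min
Thu: 8:34 AM–8:00 PM = 11 h 26 min
Fri: 8:12 AM–8:07 PM = 11 h 55 min
Sat: 8:21 AM–3:28 PM = 7 h 7 min
Sun: 9:07 AM–8:59 PM = 11 h 52 min
Total worked: 54 h 0 min = 3240 min.
Regular 44 h 0 min = 2640 min at €20.50/h; overtime 10 h 0 min = 600 min at €30.75/h.
Pay = (2640 × €20.50 + 600 × €30.75) ÷ 60 = €1209.50.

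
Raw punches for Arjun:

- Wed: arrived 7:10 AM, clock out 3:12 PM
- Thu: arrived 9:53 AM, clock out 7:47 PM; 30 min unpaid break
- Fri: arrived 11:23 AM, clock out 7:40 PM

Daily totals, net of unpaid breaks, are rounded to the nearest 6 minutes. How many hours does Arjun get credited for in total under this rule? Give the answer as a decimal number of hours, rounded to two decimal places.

Wed: 7:10 AM–3:12 PM = 8 h 2 min → rounds to 8 h 0 min
Thu: 9:53 AM–7:47 PM = 9 h 54 min − 30 min = 9 h 24 min → rounds to 9 h 24 min
Fri: 11:23 AM–7:40 PM = 8 h 17 min → rounds to 8 h 18 min
Total credited: 25 h 42 min.

25.70 hours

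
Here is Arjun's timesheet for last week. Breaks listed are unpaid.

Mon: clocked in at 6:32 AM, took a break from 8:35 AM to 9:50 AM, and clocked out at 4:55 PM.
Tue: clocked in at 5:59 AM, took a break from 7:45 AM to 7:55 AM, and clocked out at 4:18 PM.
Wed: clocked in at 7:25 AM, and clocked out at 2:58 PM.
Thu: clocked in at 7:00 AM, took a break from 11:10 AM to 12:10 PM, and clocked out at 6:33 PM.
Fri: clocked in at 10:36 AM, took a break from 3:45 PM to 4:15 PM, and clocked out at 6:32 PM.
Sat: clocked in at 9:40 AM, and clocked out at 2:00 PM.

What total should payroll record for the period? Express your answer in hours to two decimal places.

49.15 hours

Mon: 6:32 AM–4:55 PM = 10 h 23 min; less 75 min break → 9 h 8 min
Tue: 5:59 AM–4:18 PM = 10 h 19 min; less 10 min break → 10 h 9 min
Wed: 7:25 AM–2:58 PM = 7 h 33 min
Thu: 7:00 AM–6:33 PM = 11 h 33 min; less 60 min break → 10 h 33 min
Fri: 10:36 AM–6:32 PM = 7 h 56 min; less 30 min break → 7 h 26 min
Sat: 9:40 AM–2:00 PM = 4 h 20 min
Total: 9 h 8 min + 10 h 9 min + 7 h 33 min + 10 h 33 min + 7 h 26 min + 4 h 20 min = 49 h 9 min.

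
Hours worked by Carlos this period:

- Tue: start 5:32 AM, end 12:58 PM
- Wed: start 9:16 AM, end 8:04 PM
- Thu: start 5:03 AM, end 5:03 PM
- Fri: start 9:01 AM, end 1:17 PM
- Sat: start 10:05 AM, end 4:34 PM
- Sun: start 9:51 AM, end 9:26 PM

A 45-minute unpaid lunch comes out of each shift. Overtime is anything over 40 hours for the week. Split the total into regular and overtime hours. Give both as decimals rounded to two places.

Regular 40.00 hours, overtime 8.07 hours

Tue: 5:32 AM–12:58 PM = 7 h 26 min; less 45 min break → 6 h 41 min
Wed: 9:16 AM–8:04 PM = 10 h 48 min; less 45 min break → 10 h 3 min
Thu: 5:03 AM–5:03 PM = 12 h 0 min; less 45 min break → 11 h 15 min
Fri: 9:01 AM–1:17 PM = 4 h 16 min; less 45 min break → 3 h 31 min
Sat: 10:05 AM–4:34 PM = 6 h 29 min; less 45 min break → 5 h 44 min
Sun: 9:51 AM–9:26 PM = 11 h 35 min; less 45 min break → 10 h 50 min
Total worked: 48 h 4 min = 48.07 h.
Threshold 40 h → overtime 8 h 4 min, regular 40 h 0 min.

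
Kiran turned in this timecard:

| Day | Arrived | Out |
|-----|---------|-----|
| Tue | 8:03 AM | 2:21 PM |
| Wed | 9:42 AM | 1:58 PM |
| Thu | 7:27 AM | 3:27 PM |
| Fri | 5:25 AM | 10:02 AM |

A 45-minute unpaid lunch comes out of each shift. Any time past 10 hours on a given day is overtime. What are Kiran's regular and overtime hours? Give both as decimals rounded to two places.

Tue: 8:03 AM–2:21 PM = 6 h 18 min; less 45 min break → 5 h 33 min
Wed: 9:42 AM–1:58 PM = 4 h 16 min; less 45 min break → 3 h 31 min
Thu: 7:27 AM–3:27 PM = 8 h 0 min; less 45 min break → 7 h 15 min
Fri: 5:25 AM–10:02 AM = 4 h 37 min; less 45 min break → 3 h 52 min
Tue reg 5 h 33 min / OT 0 h 0 min; Wed reg 3 h 31 min / OT 0 h 0 min; Thu reg 7 h 15 min / OT 0 h 0 min; Fri reg 3 h 52 min / OT 0 h 0 min.
Totals: regular 20 h 11 min, overtime 0 h 0 min.

Regular 20.18 hours, overtime 0.00 hours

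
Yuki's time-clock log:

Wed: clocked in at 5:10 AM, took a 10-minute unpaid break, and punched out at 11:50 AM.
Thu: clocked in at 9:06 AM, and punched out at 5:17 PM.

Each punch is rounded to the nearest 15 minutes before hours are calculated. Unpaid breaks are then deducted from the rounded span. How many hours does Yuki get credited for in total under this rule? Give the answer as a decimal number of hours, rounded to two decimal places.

Wed: in 5:10 AM→5:15 AM, out 11:50 AM→11:45 AM; 6 h 30 min − 10 min = 6 h 20 min
Thu: in 9:06 AM→9:00 AM, out 5:17 PM→5:15 PM; 8 h 15 min
Total credited: 14 h 35 min.

14.58 hours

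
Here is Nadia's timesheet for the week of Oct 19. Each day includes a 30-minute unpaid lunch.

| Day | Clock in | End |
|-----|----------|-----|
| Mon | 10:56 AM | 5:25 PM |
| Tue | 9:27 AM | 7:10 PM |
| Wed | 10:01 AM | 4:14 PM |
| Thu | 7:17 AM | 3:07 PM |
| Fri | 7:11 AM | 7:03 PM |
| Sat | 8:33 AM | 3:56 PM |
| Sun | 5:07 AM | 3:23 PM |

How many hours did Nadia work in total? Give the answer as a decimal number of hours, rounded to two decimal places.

56.27 hours

Mon: 10:56 AM–5:25 PM = 6 h 29 min; less 30 min break → 5 h 59 min
Tue: 9:27 AM–7:10 PM = 9 h 43 min; less 30 min break → 9 h 13 min
Wed: 10:01 AM–4:14 PM = 6 h 13 min; less 30 min break → 5 h 43 min
Thu: 7:17 AM–3:07 PM = 7 h 50 min; less 30 min break → 7 h 20 min
Fri: 7:11 AM–7:03 PM = 11 h 52 min; less 30 min break → 11 h 22 min
Sat: 8:33 AM–3:56 PM = 7 h 23 min; less 30 min break → 6 h 53 min
Sun: 5:07 AM–3:23 PM = 10 h 16 min; less 30 min break → 9 h 46 min
Total: 5 h 59 min + 9 h 13 min + 5 h 43 min + 7 h 20 min + 11 h 22 min + 6 h 53 min + 9 h 46 min = 56 h 16 min.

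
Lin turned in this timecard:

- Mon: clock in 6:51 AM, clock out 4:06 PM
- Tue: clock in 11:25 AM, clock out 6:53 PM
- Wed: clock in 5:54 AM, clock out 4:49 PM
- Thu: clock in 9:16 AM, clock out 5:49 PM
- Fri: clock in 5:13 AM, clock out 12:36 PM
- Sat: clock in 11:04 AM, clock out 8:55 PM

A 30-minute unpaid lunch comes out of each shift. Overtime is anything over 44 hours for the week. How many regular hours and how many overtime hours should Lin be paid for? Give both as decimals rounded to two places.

Mon: 6:51 AM–4:06 PM = 9 h 15 min; less 30 min break → 8 h 45 min
Tue: 11:25 AM–6:53 PM = 7 h 28 min; less 30 min break → 6 h 58 min
Wed: 5:54 AM–4:49 PM = 10 h 55 min; less 30 min break → 10 h 25 min
Thu: 9:16 AM–5:49 PM = 8 h 33 min; less 30 min break → 8 h 3 min
Fri: 5:13 AM–12:36 PM = 7 h 23 min; less 30 min break → 6 h 53 min
Sat: 11:04 AM–8:55 PM = 9 h 51 min; less 30 min break → 9 h 21 min
Total worked: 50 h 25 min = 50.42 h.
Threshold 44 h → overtime 6 h 25 min, regular 44 h 0 min.

Regular 44.00 hours, overtime 6.42 hours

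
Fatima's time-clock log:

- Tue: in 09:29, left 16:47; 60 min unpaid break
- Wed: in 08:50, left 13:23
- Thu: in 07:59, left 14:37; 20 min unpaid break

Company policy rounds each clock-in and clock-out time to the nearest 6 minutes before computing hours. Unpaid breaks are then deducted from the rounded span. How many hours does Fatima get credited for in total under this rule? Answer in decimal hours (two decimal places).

Tue: in 09:29→09:30, out 16:47→16:48; 7 h 18 min − 60 min = 6 h 18 min
Wed: in 08:50→08:48, out 13:23→13:24; 4 h 36 min
Thu: in 07:59→08:00, out 14:37→14:36; 6 h 36 min − 20 min = 6 h 16 min
Total credited: 17 h 10 min.

17.17 hours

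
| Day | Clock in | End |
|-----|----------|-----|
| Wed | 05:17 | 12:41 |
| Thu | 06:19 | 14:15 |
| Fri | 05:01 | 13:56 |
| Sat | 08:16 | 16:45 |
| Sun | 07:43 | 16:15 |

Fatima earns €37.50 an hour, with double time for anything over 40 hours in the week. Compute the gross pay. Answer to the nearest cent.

Wed: 05:17–12:41 = 7 h 24 min
Thu: 06:19–14:15 = 7 h 56 min
Fri: 05:01–13:56 = 8 h 55 min
Sat: 08:16–16:45 = 8 h 29 min
Sun: 07:43–16:15 = 8 h 32 min
Total worked: 41 h 16 min = 2476 min.
Regular 40 h 0 min = 2400 min at €37.50/h; overtime 1 h 16 min = 76 min at €75.00/h.
Pay = (2400 × €37.50 + 76 × €75.00) ÷ 60 = €1595.00.

€1595.00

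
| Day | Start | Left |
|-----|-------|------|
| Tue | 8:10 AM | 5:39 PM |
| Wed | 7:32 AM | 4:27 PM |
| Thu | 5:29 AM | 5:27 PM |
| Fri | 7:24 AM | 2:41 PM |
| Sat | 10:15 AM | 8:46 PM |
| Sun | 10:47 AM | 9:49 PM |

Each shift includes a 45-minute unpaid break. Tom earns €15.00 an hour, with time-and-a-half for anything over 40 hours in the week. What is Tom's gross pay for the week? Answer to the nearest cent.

€930.75

Tue: 8:10 AM–5:39 PM = 9 h 29 min; less 45 min break → 8 h 44 min
Wed: 7:32 AM–4:27 PM = 8 h 55 min; less 45 min break → 8 h 10 min
Thu: 5:29 AM–5:27 PM = 11 h 58 min; less 45 min break → 11 h 13 min
Fri: 7:24 AM–2:41 PM = 7 h 17 min; less 45 min break → 6 h 32 min
Sat: 10:15 AM–8:46 PM = 10 h 31 min; less 45 min break → 9 h 46 min
Sun: 10:47 AM–9:49 PM = 11 h 2 min; less 45 min break → 10 h 17 min
Total worked: 54 h 42 min = 3282 min.
Regular 40 h 0 min = 2400 min at €15.00/h; overtime 14 h 42 min = 882 min at €22.50/h.
Pay = (2400 × €15.00 + 882 × €22.50) ÷ 60 = €930.75.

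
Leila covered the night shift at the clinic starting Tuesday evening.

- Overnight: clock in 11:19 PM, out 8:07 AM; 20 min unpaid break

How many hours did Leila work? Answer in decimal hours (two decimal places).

8.47 hours

Overnight: 11:19 PM → midnight = 0 h 41 min; midnight → 8:07 AM = 8 h 7 min; span 8 h 48 min; less 20 min break → 8 h 28 min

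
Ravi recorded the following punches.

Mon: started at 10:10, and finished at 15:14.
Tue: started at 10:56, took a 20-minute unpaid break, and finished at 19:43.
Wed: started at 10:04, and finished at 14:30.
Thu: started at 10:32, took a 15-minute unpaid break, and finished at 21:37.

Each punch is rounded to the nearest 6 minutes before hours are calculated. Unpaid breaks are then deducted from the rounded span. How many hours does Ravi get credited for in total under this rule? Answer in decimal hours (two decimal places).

28.72 hours

Mon: in 10:10→10:12, out 15:14→15:12; 5 h 0 min
Tue: in 10:56→10:54, out 19:43→19:42; 8 h 48 min − 20 min = 8 h 28 min
Wed: in 10:04→10:06, out 14:30→14:30; 4 h 24 min
Thu: in 10:32→10:30, out 21:37→21:36; 11 h 6 min − 15 min = 10 h 51 min
Total credited: 28 h 43 min.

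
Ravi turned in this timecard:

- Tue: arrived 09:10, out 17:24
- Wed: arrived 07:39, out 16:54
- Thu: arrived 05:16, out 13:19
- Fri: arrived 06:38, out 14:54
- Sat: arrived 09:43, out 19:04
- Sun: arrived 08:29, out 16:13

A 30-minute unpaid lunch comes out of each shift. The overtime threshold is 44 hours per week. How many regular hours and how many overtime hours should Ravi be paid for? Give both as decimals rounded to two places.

Regular 44.00 hours, overtime 3.88 hours

Tue: 09:10–17:24 = 8 h 14 min; less 30 min break → 7 h 44 min
Wed: 07:39–16:54 = 9 h 15 min; less 30 min break → 8 h 45 min
Thu: 05:16–13:19 = 8 h 3 min; less 30 min break → 7 h 33 min
Fri: 06:38–14:54 = 8 h 16 min; less 30 min break → 7 h 46 min
Sat: 09:43–19:04 = 9 h 21 min; less 30 min break → 8 h 51 min
Sun: 08:29–16:13 = 7 h 44 min; less 30 min break → 7 h 14 min
Total worked: 47 h 53 min = 47.88 h.
Threshold 44 h → overtime 3 h 53 min, regular 44 h 0 min.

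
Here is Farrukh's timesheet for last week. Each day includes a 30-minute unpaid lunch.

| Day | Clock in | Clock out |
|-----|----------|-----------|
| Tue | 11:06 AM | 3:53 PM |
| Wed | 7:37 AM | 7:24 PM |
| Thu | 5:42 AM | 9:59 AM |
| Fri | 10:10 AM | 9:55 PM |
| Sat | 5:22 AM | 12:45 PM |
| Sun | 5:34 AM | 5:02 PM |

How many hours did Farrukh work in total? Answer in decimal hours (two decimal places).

Tue: 11:06 AM–3:53 PM = 4 h 47 min; less 30 min break → 4 h 17 min
Wed: 7:37 AM–7:24 PM = 11 h 47 min; less 30 min break → 11 h 17 min
Thu: 5:42 AM–9:59 AM = 4 h 17 min; less 30 min break → 3 h 47 min
Fri: 10:10 AM–9:55 PM = 11 h 45 min; less 30 min break → 11 h 15 min
Sat: 5:22 AM–12:45 PM = 7 h 23 min; less 30 min break → 6 h 53 min
Sun: 5:34 AM–5:02 PM = 11 h 28 min; less 30 min break → 10 h 58 min
Total: 4 h 17 min + 11 h 17 min + 3 h 47 min + 11 h 15 min + 6 h 53 min + 10 h 58 min = 48 h 27 min.

48.45 hours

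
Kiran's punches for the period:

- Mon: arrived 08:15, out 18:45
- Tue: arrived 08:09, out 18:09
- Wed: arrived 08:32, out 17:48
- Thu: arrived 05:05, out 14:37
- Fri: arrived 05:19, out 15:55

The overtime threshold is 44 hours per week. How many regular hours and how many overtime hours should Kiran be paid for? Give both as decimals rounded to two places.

Mon: 08:15–18:45 = 10 h 30 min
Tue: 08:09–18:09 = 10 h 0 min
Wed: 08:32–17:48 = 9 h 16 min
Thu: 05:05–14:37 = 9 h 32 min
Fri: 05:19–15:55 = 10 h 36 min
Total worked: 49 h 54 min = 49.90 h.
Threshold 44 h → overtime 5 h 54 min, regular 44 h 0 min.

Regular 44.00 hours, overtime 5.90 hours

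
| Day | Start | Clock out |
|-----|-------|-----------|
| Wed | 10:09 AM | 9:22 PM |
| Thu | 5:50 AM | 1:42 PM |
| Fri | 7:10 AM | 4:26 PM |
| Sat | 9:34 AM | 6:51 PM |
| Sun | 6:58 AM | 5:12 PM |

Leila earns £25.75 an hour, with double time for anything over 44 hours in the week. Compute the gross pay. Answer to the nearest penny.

Wed: 10:09 AM–9:22 PM = 11 h 13 min
Thu: 5:50 AM–1:42 PM = 7 h 52 min
Fri: 7:10 AM–4:26 PM = 9 h 16 min
Sat: 9:34 AM–6:51 PM = 9 h 17 min
Sun: 6:58 AM–5:12 PM = 10 h 14 min
Total worked: 47 h 52 min = 2872 min.
Regular 44 h 0 min = 2640 min at £25.75/h; overtime 3 h 52 min = 232 min at £51.50/h.
Pay = (2640 × £25.75 + 232 × £51.50) ÷ 60 = £1332.13.

£1332.13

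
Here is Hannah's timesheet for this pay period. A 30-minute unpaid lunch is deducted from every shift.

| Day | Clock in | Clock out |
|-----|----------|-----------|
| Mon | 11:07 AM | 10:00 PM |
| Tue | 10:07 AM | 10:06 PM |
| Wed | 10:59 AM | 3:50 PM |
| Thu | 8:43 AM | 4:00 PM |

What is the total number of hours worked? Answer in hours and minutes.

Mon: 11:07 AM–10:00 PM = 10 h 53 min; less 30 min break → 10 h 23 min
Tue: 10:07 AM–10:06 PM = 11 h 59 min; less 30 min break → 11 h 29 min
Wed: 10:59 AM–3:50 PM = 4 h 51 min; less 30 min break → 4 h 21 min
Thu: 8:43 AM–4:00 PM = 7 h 17 min; less 30 min break → 6 h 47 min
Total: 10 h 23 min + 11 h 29 min + 4 h 21 min + 6 h 47 min = 33 h 0 min.

33 h 0 min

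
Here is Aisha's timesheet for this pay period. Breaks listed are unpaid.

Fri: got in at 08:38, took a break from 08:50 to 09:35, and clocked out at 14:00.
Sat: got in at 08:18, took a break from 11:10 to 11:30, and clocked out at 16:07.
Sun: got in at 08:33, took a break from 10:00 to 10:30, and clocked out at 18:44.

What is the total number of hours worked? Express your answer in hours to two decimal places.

Fri: 08:38–14:00 = 5 h 22 min; less 45 min break → 4 h 37 min
Sat: 08:18–16:07 = 7 h 49 min; less 20 min break → 7 h 29 min
Sun: 08:33–18:44 = 10 h 11 min; less 30 min break → 9 h 41 min
Total: 4 h 37 min + 7 h 29 min + 9 h 41 min = 21 h 47 min.

21.78 hours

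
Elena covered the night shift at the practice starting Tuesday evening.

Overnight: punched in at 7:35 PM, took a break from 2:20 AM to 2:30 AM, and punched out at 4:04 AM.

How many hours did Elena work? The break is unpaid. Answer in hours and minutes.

8 h 19 min

Overnight: 7:35 PM → midnight = 4 h 25 min; midnight → 4:04 AM = 4 h 4 min; span 8 h 29 min; less 10 min break → 8 h 19 min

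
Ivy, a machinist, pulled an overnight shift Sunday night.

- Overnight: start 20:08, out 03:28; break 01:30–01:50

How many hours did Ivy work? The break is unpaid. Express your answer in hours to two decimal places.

Overnight: 20:08 → midnight = 3 h 52 min; midnight → 03:28 = 3 h 28 min; span 7 h 20 min; less 20 min break → 7 h 0 min

7.00 hours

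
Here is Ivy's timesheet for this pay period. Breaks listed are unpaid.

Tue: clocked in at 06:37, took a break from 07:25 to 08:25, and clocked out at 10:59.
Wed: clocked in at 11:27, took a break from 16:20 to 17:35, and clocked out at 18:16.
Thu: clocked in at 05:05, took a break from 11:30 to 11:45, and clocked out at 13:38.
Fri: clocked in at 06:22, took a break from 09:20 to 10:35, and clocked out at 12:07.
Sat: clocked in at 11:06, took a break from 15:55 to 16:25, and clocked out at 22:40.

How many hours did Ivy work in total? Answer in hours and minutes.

Tue: 06:37–10:59 = 4 h 22 min; less 60 min break → 3 h 22 min
Wed: 11:27–18:16 = 6 h 49 min; less 75 min break → 5 h 34 min
Thu: 05:05–13:38 = 8 h 33 min; less 15 min break → 8 h 18 min
Fri: 06:22–12:07 = 5 h 45 min; less 75 min break → 4 h 30 min
Sat: 11:06–22:40 = 11 h 34 min; less 30 min break → 11 h 4 min
Total: 3 h 22 min + 5 h 34 min + 8 h 18 min + 4 h 30 min + 11 h 4 min = 32 h 48 min.

32 h 48 min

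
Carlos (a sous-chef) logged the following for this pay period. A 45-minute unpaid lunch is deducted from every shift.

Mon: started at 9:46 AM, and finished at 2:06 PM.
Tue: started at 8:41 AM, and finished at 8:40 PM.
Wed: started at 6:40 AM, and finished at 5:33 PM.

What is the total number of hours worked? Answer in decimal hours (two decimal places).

24.95 hours

Mon: 9:46 AM–2:06 PM = 4 h 20 min; less 45 min break → 3 h 35 min
Tue: 8:41 AM–8:40 PM = 11 h 59 min; less 45 min break → 11 h 14 min
Wed: 6:40 AM–5:33 PM = 10 h 53 min; less 45 min break → 10 h 8 min
Total: 3 h 35 min + 11 h 14 min + 10 h 8 min = 24 h 57 min.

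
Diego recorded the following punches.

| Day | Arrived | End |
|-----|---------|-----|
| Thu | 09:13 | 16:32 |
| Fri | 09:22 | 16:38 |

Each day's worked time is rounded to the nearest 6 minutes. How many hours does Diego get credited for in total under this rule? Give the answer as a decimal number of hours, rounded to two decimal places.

Thu: 09:13–16:32 = 7 h 19 min → rounds to 7 h 18 min
Fri: 09:22–16:38 = 7 h 16 min → rounds to 7 h 18 min
Total credited: 14 h 36 min.

14.60 hours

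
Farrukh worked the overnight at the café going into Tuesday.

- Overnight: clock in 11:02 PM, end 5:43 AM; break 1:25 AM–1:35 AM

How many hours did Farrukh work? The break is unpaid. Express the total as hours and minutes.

Overnight: 11:02 PM → midnight = 0 h 58 min; midnight → 5:43 AM = 5 h 43 min; span 6 h 41 min; less 10 min break → 6 h 31 min

6 h 31 min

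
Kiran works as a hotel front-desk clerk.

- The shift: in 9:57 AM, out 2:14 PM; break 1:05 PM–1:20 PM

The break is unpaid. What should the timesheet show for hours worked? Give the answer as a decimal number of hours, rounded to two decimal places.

The shift: 9:57 AM–2:14 PM = 4 h 17 min; less 15 min break → 4 h 2 min

4.03 hours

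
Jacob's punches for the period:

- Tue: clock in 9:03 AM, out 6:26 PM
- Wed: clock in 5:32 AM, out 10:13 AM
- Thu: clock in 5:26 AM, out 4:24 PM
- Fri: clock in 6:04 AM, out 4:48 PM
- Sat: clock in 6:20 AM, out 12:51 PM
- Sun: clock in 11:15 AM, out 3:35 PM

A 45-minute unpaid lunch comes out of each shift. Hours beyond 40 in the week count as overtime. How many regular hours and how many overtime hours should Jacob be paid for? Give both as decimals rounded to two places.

Tue: 9:03 AM–6:26 PM = 9 h 23 min; less 45 min break → 8 h 38 min
Wed: 5:32 AM–10:13 AM = 4 h 41 min; less 45 min break → 3 h 56 min
Thu: 5:26 AM–4:24 PM = 10 h 58 min; less 45 min break → 10 h 13 min
Fri: 6:04 AM–4:48 PM = 10 h 44 min; less 45 min break → 9 h 59 min
Sat: 6:20 AM–12:51 PM = 6 h 31 min; less 45 min break → 5 h 46 min
Sun: 11:15 AM–3:35 PM = 4 h 20 min; less 45 min break → 3 h 35 min
Total worked: 42 h 7 min = 42.12 h.
Threshold 40 h → overtime 2 h 7 min, regular 40 h 0 min.

Regular 40.00 hours, overtime 2.12 hours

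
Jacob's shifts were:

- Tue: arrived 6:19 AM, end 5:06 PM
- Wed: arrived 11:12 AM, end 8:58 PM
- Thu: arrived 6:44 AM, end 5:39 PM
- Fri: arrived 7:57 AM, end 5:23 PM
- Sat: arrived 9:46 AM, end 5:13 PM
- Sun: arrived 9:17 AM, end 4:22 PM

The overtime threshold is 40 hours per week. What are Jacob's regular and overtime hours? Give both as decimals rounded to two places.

Regular 40.00 hours, overtime 15.43 hours

Tue: 6:19 AM–5:06 PM = 10 h 47 min
Wed: 11:12 AM–8:58 PM = 9 h 46 min
Thu: 6:44 AM–5:39 PM = 10 h 55 min
Fri: 7:57 AM–5:23 PM = 9 h 26 min
Sat: 9:46 AM–5:13 PM = 7 h 27 min
Sun: 9:17 AM–4:22 PM = 7 h 5 min
Total worked: 55 h 26 min = 55.43 h.
Threshold 40 h → overtime 15 h 26 min, regular 40 h 0 min.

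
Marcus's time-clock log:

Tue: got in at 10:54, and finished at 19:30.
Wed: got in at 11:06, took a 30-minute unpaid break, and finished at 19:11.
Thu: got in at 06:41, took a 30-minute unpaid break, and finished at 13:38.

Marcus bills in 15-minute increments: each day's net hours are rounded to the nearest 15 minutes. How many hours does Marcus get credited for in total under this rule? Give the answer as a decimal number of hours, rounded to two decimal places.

Tue: 10:54–19:30 = 8 h 36 min → rounds to 8 h 30 min
Wed: 11:06–19:11 = 8 h 5 min − 30 min = 7 h 35 min → rounds to 7 h 30 min
Thu: 06:41–13:38 = 6 h 57 min − 30 min = 6 h 27 min → rounds to 6 h 30 min
Total credited: 22 h 30 min.

22.50 hours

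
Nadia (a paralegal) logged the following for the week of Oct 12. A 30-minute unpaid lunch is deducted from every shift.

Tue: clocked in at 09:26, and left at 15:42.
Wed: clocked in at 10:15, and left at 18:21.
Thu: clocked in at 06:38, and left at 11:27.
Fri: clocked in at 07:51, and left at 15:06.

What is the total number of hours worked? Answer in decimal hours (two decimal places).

24.43 hours

Tue: 09:26–15:42 = 6 h 16 min; less 30 min break → 5 h 46 min
Wed: 10:15–18:21 = 8 h 6 min; less 30 min break → 7 h 36 min
Thu: 06:38–11:27 = 4 h 49 min; less 30 min break → 4 h 19 min
Fri: 07:51–15:06 = 7 h 15 min; less 30 min break → 6 h 45 min
Total: 5 h 46 min + 7 h 36 min + 4 h 19 min + 6 h 45 min = 24 h 26 min.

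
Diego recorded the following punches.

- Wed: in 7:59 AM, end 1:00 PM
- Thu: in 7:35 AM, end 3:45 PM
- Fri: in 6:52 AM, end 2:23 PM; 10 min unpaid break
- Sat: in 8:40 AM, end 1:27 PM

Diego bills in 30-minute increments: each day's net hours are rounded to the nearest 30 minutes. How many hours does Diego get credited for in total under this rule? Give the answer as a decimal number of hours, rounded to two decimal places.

Wed: 7:59 AM–1:00 PM = 5 h 1 min → rounds to 5 h 0 min
Thu: 7:35 AM–3:45 PM = 8 h 10 min → rounds to 8 h 0 min
Fri: 6:52 AM–2:23 PM = 7 h 31 min − 10 min = 7 h 21 min → rounds to 7 h 30 min
Sat: 8:40 AM–1:27 PM = 4 h 47 min → rounds to 5 h 0 min
Total credited: 25 h 30 min.

25.50 hours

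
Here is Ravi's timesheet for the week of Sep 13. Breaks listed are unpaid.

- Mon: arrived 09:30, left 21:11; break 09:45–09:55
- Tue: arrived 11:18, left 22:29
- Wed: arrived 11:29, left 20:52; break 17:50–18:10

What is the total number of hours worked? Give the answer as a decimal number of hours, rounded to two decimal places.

31.75 hours

Mon: 09:30–21:11 = 11 h 41 min; less 10 min break → 11 h 31 min
Tue: 11:18–22:29 = 11 h 11 min
Wed: 11:29–20:52 = 9 h 23 min; less 20 min break → 9 h 3 min
Total: 11 h 31 min + 11 h 11 min + 9 h 3 min = 31 h 45 min.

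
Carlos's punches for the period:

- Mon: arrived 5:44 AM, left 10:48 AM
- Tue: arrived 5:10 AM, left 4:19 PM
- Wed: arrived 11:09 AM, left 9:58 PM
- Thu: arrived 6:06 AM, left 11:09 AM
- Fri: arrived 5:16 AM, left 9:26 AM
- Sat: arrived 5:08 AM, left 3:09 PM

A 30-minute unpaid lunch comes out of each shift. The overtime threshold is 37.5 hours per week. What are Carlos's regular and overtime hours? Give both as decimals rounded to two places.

Regular 37.50 hours, overtime 5.77 hours

Mon: 5:44 AM–10:48 AM = 5 h 4 min; less 30 min break → 4 h 34 min
Tue: 5:10 AM–4:19 PM = 11 h 9 min; less 30 min break → 10 h 39 min
Wed: 11:09 AM–9:58 PM = 10 h 49 min; less 30 min break → 10 h 19 min
Thu: 6:06 AM–11:09 AM = 5 h 3 min; less 30 min break → 4 h 33 min
Fri: 5:16 AM–9:26 AM = 4 h 10 min; less 30 min break → 3 h 40 min
Sat: 5:08 AM–3:09 PM = 10 h 1 min; less 30 min break → 9 h 31 min
Total worked: 43 h 16 min = 43.27 h.
Threshold 37.5 h → overtime 5 h 46 min, regular 37 h 30 min.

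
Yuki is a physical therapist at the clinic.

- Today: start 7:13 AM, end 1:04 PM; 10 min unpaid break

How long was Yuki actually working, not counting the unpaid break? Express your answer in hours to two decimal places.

Today: 7:13 AM–1:04 PM = 5 h 51 min; less 10 min break → 5 h 41 min

5.68 hours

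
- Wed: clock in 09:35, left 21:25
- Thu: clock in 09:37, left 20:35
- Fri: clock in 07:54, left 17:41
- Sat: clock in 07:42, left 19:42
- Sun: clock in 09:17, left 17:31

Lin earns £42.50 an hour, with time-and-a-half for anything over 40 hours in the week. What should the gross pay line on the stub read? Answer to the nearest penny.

£2517.06

Wed: 09:35–21:25 = 11 h 50 min
Thu: 09:37–20:35 = 10 h 58 min
Fri: 07:54–17:41 = 9 h 47 min
Sat: 07:42–19:42 = 12 h 0 min
Sun: 09:17–17:31 = 8 h 14 min
Total worked: 52 h 49 min = 3169 min.
Regular 40 h 0 min = 2400 min at £42.50/h; overtime 12 h 49 min = 769 min at £63.75/h.
Pay = (2400 × £42.50 + 769 × £63.75) ÷ 60 = £2517.06.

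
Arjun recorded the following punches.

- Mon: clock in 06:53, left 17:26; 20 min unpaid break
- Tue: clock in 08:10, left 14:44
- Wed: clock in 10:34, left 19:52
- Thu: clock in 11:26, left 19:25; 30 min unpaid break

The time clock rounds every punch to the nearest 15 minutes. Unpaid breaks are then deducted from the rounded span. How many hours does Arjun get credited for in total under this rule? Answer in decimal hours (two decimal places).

33.42 hours

Mon: in 06:53→07:00, out 17:26→17:30; 10 h 30 min − 20 min = 10 h 10 min
Tue: in 08:10→08:15, out 14:44→14:45; 6 h 30 min
Wed: in 10:34→10:30, out 19:52→19:45; 9 h 15 min
Thu: in 11:26→11:30, out 19:25→19:30; 8 h 0 min − 30 min = 7 h 30 min
Total credited: 33 h 25 min.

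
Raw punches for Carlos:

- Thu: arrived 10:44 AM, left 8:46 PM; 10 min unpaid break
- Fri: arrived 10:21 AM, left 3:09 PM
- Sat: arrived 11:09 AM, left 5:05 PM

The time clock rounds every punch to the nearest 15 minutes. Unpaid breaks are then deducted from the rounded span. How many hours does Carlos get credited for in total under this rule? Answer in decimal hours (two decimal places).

Thu: in 10:44 AM→10:45 AM, out 8:46 PM→8:45 PM; 10 h 0 min − 10 min = 9 h 50 min
Fri: in 10:21 AM→10:15 AM, out 3:09 PM→3:15 PM; 5 h 0 min
Sat: in 11:09 AM→11:15 AM, out 5:05 PM→5:00 PM; 5 h 45 min
Total credited: 20 h 35 min.

20.58 hours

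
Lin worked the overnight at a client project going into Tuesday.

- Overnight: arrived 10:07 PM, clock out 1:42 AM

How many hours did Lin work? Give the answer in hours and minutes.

Overnight: 10:07 PM → midnight = 1 h 53 min; midnight → 1:42 AM = 1 h 42 min; span 3 h 35 min

3 h 35 min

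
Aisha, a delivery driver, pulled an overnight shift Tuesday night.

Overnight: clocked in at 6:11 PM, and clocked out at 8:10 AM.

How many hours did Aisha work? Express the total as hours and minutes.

13 h 59 min

Overnight: 6:11 PM → midnight = 5 h 49 min; midnight → 8:10 AM = 8 h 10 min; span 13 h 59 min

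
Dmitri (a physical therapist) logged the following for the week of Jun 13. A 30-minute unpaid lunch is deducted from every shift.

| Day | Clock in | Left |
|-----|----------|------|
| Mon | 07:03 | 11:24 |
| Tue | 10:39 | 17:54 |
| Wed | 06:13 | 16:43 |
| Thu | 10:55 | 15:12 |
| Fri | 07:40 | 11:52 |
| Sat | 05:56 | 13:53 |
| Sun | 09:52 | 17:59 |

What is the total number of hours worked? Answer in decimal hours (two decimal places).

Mon: 07:03–11:24 = 4 h 21 min; less 30 min break → 3 h 51 min
Tue: 10:39–17:54 = 7 h 15 min; less 30 min break → 6 h 45 min
Wed: 06:13–16:43 = 10 h 30 min; less 30 min break → 10 h 0 min
Thu: 10:55–15:12 = 4 h 17 min; less 30 min break → 3 h 47 min
Fri: 07:40–11:52 = 4 h 12 min; less 30 min break → 3 h 42 min
Sat: 05:56–13:53 = 7 h 57 min; less 30 min break → 7 h 27 min
Sun: 09:52–17:59 = 8 h 7 min; less 30 min break → 7 h 37 min
Total: 3 h 51 min + 6 h 45 min + 10 h 0 min + 3 h 47 min + 3 h 42 min + 7 h 27 min + 7 h 37 min = 43 h 9 min.

43.15 hours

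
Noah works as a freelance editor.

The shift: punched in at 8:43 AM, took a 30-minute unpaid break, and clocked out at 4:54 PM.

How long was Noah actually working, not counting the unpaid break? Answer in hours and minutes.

7 h 41 min

The shift: 8:43 AM–4:54 PM = 8 h 11 min; less 30 min break → 7 h 41 min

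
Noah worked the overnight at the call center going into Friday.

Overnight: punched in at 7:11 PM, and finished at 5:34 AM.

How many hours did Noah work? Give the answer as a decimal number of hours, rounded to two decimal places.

Overnight: 7:11 PM → midnight = 4 h 49 min; midnight → 5:34 AM = 5 h 34 min; span 10 h 23 min

10.38 hours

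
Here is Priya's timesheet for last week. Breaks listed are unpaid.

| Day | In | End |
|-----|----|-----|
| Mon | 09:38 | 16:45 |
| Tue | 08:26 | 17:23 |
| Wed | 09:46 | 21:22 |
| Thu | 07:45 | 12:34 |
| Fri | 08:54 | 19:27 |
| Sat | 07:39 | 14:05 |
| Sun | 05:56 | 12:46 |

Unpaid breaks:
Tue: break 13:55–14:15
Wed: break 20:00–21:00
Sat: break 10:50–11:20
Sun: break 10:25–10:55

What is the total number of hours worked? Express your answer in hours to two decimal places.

Mon: 09:38–16:45 = 7 h 7 min
Tue: 08:26–17:23 = 8 h 57 min; less 20 min break → 8 h 37 min
Wed: 09:46–21:22 = 11 h 36 min; less 60 min break → 10 h 36 min
Thu: 07:45–12:34 = 4 h 49 min
Fri: 08:54–19:27 = 10 h 33 min
Sat: 07:39–14:05 = 6 h 26 min; less 30 min break → 5 h 56 min
Sun: 05:56–12:46 = 6 h 50 min; less 30 min break → 6 h 20 min
Total: 7 h 7 min + 8 h 37 min + 10 h 36 min + 4 h 49 min + 10 h 33 min + 5 h 56 min + 6 h 20 min = 53 h 58 min.

53.97 hours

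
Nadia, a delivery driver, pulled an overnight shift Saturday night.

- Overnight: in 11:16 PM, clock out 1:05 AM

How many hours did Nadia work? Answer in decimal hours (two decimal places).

Overnight: 11:16 PM → midnight = 0 h 44 min; midnight → 1:05 AM = 1 h 5 min; span 1 h 49 min

1.82 hours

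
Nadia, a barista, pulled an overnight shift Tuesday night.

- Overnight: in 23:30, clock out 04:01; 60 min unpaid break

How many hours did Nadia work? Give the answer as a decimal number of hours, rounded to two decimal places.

3.52 hours

Overnight: 23:30 → midnight = 0 h 30 min; midnight → 04:01 = 4 h 1 min; span 4 h 31 min; less 60 min break → 3 h 31 min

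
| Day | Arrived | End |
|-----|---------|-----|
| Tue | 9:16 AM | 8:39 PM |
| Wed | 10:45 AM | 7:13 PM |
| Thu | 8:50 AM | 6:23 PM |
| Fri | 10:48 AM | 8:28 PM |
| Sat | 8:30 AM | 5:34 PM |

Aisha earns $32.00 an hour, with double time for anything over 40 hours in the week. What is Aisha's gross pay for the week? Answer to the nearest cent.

$1800.53

Tue: 9:16 AM–8:39 PM = 11 h 23 min
Wed: 10:45 AM–7:13 PM = 8 h 28 min
Thu: 8:50 AM–6:23 PM = 9 h 33 min
Fri: 10:48 AM–8:28 PM = 9 h 40 min
Sat: 8:30 AM–5:34 PM = 9 h 4 min
Total worked: 48 h 8 min = 2888 min.
Regular 40 h 0 min = 2400 min at $32.00/h; overtime 8 h 8 min = 488 min at $64.00/h.
Pay = (2400 × $32.00 + 488 × $64.00) ÷ 60 = $1800.53.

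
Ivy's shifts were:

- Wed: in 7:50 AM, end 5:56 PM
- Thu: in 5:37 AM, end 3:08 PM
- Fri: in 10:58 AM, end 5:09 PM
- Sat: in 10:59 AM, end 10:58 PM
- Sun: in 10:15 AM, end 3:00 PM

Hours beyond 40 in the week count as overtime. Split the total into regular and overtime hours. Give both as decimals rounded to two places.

Wed: 7:50 AM–5:56 PM = 10 h 6 min
Thu: 5:37 AM–3:08 PM = 9 h 31 min
Fri: 10:58 AM–5:09 PM = 6 h 11 min
Sat: 10:59 AM–10:58 PM = 11 h 59 min
Sun: 10:15 AM–3:00 PM = 4 h 45 min
Total worked: 42 h 32 min = 42.53 h.
Threshold 40 h → overtime 2 h 32 min, regular 40 h 0 min.

Regular 40.00 hours, overtime 2.53 hours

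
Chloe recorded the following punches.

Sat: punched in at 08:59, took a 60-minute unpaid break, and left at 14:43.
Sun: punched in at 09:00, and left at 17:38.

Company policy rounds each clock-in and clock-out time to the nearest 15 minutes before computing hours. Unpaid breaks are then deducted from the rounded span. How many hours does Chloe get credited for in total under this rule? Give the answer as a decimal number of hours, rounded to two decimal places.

13.50 hours

Sat: in 08:59→09:00, out 14:43→14:45; 5 h 45 min − 60 min = 4 h 45 min
Sun: in 09:00→09:00, out 17:38→17:45; 8 h 45 min
Total credited: 13 h 30 min.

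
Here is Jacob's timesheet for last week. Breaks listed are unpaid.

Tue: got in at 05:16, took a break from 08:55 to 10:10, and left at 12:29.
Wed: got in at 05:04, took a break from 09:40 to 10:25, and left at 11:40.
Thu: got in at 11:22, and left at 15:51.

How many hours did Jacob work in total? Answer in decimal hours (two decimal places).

16.30 hours

Tue: 05:16–12:29 = 7 h 13 min; less 75 min break → 5 h 58 min
Wed: 05:04–11:40 = 6 h 36 min; less 45 min break → 5 h 51 min
Thu: 11:22–15:51 = 4 h 29 min
Total: 5 h 58 min + 5 h 51 min + 4 h 29 min = 16 h 18 min.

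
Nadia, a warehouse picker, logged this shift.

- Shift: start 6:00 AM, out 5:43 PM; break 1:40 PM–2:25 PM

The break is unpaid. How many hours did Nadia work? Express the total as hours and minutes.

Shift: 6:00 AM–5:43 PM = 11 h 43 min; less 45 min break → 10 h 58 min

10 h 58 min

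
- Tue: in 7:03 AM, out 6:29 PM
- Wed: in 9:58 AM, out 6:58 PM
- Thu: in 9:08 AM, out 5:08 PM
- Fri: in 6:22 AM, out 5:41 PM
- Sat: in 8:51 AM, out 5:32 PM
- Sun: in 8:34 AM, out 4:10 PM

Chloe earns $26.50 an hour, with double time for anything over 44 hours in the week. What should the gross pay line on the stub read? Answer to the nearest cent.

$1803.77

Tue: 7:03 AM–6:29 PM = 11 h 26 min
Wed: 9:58 AM–6:58 PM = 9 h 0 min
Thu: 9:08 AM–5:08 PM = 8 h 0 min
Fri: 6:22 AM–5:41 PM = 11 h 19 min
Sat: 8:51 AM–5:32 PM = 8 h 41 min
Sun: 8:34 AM–4:10 PM = 7 h 36 min
Total worked: 56 h 2 min = 3362 min.
Regular 44 h 0 min = 2640 min at $26.50/h; overtime 12 h 2 min = 722 min at $53.00/h.
Pay = (2640 × $26.50 + 722 × $53.00) ÷ 60 = $1803.77.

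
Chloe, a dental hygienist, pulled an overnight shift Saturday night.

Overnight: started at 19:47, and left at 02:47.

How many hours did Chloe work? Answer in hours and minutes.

7 h 0 min

Overnight: 19:47 → midnight = 4 h 13 min; midnight → 02:47 = 2 h 47 min; span 7 h 0 min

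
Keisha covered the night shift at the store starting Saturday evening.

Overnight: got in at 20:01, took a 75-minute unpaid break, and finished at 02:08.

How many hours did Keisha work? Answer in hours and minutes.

4 h 52 min

Overnight: 20:01 → midnight = 3 h 59 min; midnight → 02:08 = 2 h 8 min; span 6 h 7 min; less 75 min break → 4 h 52 min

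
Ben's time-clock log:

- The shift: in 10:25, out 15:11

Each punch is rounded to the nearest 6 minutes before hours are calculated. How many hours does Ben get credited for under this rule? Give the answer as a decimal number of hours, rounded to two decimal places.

4.80 hours

The shift: in 10:25→10:24, out 15:11→15:12; 4 h 48 min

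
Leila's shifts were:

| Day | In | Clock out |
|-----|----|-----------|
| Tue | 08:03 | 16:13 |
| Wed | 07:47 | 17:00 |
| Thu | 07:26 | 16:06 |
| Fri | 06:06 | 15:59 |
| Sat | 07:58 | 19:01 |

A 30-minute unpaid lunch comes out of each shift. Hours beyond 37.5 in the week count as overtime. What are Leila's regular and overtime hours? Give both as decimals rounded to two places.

Regular 37.50 hours, overtime 6.98 hours

Tue: 08:03–16:13 = 8 h 10 min; less 30 min break → 7 h 40 min
Wed: 07:47–17:00 = 9 h 13 min; less 30 min break → 8 h 43 min
Thu: 07:26–16:06 = 8 h 40 min; less 30 min break → 8 h 10 min
Fri: 06:06–15:59 = 9 h 53 min; less 30 min break → 9 h 23 min
Sat: 07:58–19:01 = 11 h 3 min; less 30 min break → 10 h 33 min
Total worked: 44 h 29 min = 44.48 h.
Threshold 37.5 h → overtime 6 h 59 min, regular 37 h 30 min.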